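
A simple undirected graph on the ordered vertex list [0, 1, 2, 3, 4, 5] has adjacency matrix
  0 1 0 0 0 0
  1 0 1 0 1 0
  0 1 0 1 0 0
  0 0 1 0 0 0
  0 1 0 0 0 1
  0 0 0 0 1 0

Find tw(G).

A width-1 tree decomposition is:
Bags: B1 = {1, 4}  B2 = {0, 1}  B3 = {1, 2}  B4 = {2, 3}  B5 = {4, 5}
Tree: B1–B2, B2–B3, B3–B4, B1–B5
The largest bag has 2 vertices, giving width 1; this decomposition certifies tw(G) ≤ 1. G has an edge, so its treewidth is at least 1. The upper and lower bounds meet at 1, so that is the treewidth.

1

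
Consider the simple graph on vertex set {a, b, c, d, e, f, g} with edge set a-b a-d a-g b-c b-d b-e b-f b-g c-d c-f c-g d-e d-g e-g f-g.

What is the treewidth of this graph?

A width-3 tree decomposition is:
Bags: B1 = {a, b, d, g}  B2 = {b, d, e, g}  B3 = {b, c, d, g}  B4 = {b, c, f, g}
Tree: B1–B2, B1–B3, B3–B4
The largest bag has 4 vertices, giving width 3; this decomposition certifies tw(G) ≤ 3. Conversely, {b, d, e, g} is a clique of size 4, and the vertices of any clique must share a bag in every tree decomposition; so some bag has ≥ 4 vertices and tw(G) ≥ 3. Combining the bounds, tw(G) = 3.

3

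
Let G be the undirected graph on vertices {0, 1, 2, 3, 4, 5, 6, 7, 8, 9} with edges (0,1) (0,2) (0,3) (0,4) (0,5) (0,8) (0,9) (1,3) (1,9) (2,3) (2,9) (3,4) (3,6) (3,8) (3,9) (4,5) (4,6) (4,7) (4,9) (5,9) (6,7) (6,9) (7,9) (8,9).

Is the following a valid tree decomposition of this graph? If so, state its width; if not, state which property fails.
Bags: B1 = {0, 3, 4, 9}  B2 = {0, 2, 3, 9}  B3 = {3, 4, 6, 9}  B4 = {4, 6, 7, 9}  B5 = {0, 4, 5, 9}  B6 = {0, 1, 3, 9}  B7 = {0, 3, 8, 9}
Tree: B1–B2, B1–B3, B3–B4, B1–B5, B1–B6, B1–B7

Checking the three conditions: (i) the bags cover all of {0, 1, 2, 3, 4, 5, 6, 7, 8, 9}; (ii) for each edge, some bag contains both endpoints; (iii) the bags containing any fixed vertex form a subtree. All hold, so the decomposition is valid with width 4 − 1 = 3.

Yes; width 3.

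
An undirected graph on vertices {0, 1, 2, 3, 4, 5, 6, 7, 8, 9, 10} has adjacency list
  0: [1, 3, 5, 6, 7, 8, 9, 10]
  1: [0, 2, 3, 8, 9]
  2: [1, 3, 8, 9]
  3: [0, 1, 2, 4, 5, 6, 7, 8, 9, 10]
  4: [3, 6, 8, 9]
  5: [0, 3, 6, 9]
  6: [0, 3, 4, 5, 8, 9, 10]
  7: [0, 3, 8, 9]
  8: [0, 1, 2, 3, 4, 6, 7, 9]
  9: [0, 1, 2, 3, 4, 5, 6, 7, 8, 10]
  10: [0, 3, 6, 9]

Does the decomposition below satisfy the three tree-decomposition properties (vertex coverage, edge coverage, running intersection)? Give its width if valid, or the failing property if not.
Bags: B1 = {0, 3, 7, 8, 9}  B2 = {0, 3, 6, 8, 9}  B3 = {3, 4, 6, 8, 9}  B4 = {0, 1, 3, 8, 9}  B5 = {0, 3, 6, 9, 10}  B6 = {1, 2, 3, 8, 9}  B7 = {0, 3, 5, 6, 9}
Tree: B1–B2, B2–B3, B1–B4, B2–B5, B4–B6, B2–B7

Every vertex of G appears in some bag (union = {0, 1, 2, 3, 4, 5, 6, 7, 8, 9, 10}); every edge is covered by a bag; and for each vertex v the set of bags containing v is connected in the bag tree. The decomposition is therefore valid. The largest bag has 5 vertices, so the width is 4.

Yes; width 4.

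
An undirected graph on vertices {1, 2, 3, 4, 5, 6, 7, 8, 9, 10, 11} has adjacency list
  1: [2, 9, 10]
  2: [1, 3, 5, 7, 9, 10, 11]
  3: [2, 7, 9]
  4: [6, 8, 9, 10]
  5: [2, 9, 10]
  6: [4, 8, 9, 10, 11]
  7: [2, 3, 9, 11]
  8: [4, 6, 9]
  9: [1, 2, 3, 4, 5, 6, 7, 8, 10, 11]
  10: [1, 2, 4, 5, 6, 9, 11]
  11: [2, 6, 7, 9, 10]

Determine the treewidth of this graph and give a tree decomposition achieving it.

Treewidth 3.
One such decomposition:
Bags: B1 = {6, 9, 10, 11}  B2 = {2, 9, 10, 11}  B3 = {4, 6, 9, 10}  B4 = {2, 7, 9, 11}  B5 = {1, 2, 9, 10}  B6 = {4, 6, 8, 9}  B7 = {2, 3, 7, 9}  B8 = {2, 5, 9, 10}
Tree: B1–B2, B1–B3, B2–B4, B2–B5, B3–B6, B4–B7, B2–B8

Every bag has size at most 4, so the width is 4 − 1 = 3 and tw(G) ≤ 3. On the other hand G contains the 4-clique {4, 6, 8, 9}. A clique must lie in a single bag of any decomposition, so no decomposition can have width below 3. Therefore the treewidth is 3.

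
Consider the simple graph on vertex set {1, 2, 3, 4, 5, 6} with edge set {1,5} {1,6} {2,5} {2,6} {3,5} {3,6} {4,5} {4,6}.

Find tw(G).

2

A width-2 tree decomposition is:
Bags: B1 = {2, 5, 6}  B2 = {3, 5, 6}  B3 = {4, 5, 6}  B4 = {1, 5, 6}
Tree: B1–B2, B2–B3, B3–B4
Each bag holds 3 vertices, so the decomposition has width 2, which upper-bounds the treewidth. Since 6–2–5–3–6 is a cycle in G, G is not acyclic. Forests are exactly the graphs of treewidth ≤ 1, so tw(G) ≥ 2. The upper and lower bounds meet at 2, so that is the treewidth.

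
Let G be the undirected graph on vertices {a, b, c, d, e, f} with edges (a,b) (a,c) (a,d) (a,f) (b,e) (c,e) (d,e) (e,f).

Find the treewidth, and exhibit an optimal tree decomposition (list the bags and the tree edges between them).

Treewidth 2.
One such decomposition:
Bags: B1 = {a, b, e}  B2 = {a, c, e}  B3 = {a, d, e}  B4 = {a, e, f}
Tree: B1–B2, B2–B3, B3–B4

Each bag holds 3 vertices, so the decomposition has width 2, which upper-bounds the treewidth. The edges a–b–e–c–a form a cycle, so G is not a tree and its treewidth is at least 2. The upper and lower bounds meet at 2, so that is the treewidth.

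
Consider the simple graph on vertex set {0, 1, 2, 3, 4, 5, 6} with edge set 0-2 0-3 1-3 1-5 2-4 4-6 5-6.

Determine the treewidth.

A width-2 tree decomposition is:
Bags: B1 = {0, 2, 4}  B2 = {0, 4, 6}  B3 = {0, 5, 6}  B4 = {0, 1, 5}  B5 = {0, 1, 3}
Tree: B1–B2, B2–B3, B3–B4, B4–B5
The largest bag has 3 vertices, giving width 2; this decomposition certifies tw(G) ≤ 2. The edges 0–2–4–6–5–1–3–0 form a cycle, so G is not a tree and its treewidth is at least 2. Therefore the treewidth is 2.

2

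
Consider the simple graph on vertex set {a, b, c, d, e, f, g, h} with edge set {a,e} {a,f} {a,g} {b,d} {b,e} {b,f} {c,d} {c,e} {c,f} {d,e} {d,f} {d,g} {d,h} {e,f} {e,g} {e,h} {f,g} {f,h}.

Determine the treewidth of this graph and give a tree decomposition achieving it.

The largest bag has 4 vertices, giving width 3; this decomposition certifies tw(G) ≤ 3. On the other hand G contains the 4-clique {d, e, f, g}. A clique must lie in a single bag of any decomposition, so no decomposition can have width below 3. Combining the bounds, tw(G) = 3.

Treewidth 3.
Bags: B1 = {a, e, f, g}  B2 = {d, e, f, g}  B3 = {c, d, e, f}  B4 = {b, d, e, f}  B5 = {d, e, f, h}
Tree: B1–B2, B2–B3, B3–B4, B4–B5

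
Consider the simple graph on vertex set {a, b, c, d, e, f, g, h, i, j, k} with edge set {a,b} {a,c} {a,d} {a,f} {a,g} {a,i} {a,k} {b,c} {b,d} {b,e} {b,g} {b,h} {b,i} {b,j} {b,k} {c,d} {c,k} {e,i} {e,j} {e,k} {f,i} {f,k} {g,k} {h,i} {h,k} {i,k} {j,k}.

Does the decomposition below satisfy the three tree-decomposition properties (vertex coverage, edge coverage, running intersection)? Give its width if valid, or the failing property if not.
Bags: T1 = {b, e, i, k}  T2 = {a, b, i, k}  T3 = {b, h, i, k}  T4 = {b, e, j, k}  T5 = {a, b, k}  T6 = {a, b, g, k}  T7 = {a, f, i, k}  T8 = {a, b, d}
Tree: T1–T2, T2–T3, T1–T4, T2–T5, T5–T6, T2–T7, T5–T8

No — vertex c appears in no bag.

A tree decomposition must satisfy three properties: every vertex lies in some bag; for every edge, both endpoints lie together in some bag; and for every vertex, the bags containing it form a connected subtree. Here vertex c appears in no bag, so the decomposition is invalid.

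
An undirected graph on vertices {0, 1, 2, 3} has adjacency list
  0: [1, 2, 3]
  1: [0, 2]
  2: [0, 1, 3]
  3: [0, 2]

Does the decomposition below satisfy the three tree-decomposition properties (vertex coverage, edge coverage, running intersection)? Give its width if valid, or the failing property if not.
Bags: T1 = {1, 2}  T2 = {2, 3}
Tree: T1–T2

A tree decomposition must satisfy three properties: every vertex lies in some bag; for every edge, both endpoints lie together in some bag; and for every vertex, the bags containing it form a connected subtree. Here vertex 0 appears in no bag, so the decomposition is invalid.

No — vertex 0 appears in no bag.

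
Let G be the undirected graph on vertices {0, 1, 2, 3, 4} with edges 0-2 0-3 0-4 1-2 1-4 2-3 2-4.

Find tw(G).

2

A width-2 tree decomposition is:
Bags: B1 = {0, 2, 3}  B2 = {0, 2, 4}  B3 = {1, 2, 4}
Tree: B1–B2, B2–B3
The largest bag has 3 vertices, giving width 2; this decomposition certifies tw(G) ≤ 2. On the other hand G contains the 3-clique {0, 2, 3}. A clique must lie in a single bag of any decomposition, so no decomposition can have width below 2. The upper and lower bounds meet at 2, so that is the treewidth.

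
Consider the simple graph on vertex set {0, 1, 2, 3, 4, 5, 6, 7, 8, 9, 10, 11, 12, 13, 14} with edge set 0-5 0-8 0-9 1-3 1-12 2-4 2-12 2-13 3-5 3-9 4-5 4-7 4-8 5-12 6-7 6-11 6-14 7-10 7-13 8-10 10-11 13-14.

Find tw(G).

3

A width-3 tree decomposition is:
Bags: B1 = {0, 1, 3, 9}  B2 = {0, 1, 3, 5}  B3 = {0, 1, 5, 12}  B4 = {0, 5, 8, 12}  B5 = {4, 5, 8, 12}  B6 = {2, 4, 8, 12}  B7 = {2, 4, 8, 10}  B8 = {2, 4, 7, 10}  B9 = {2, 7, 10, 13}  B10 = {7, 10, 11, 13}  B11 = {6, 7, 11, 13}  B12 = {6, 11, 13, 14}
Tree: B1–B2, B2–B3, B3–B4, B4–B5, B5–B6, B6–B7, B7–B8, B8–B9, B9–B10, B10–B11, B11–B12
Every bag has size at most 4, so the width is 4 − 1 = 3 and tw(G) ≤ 3. For the lower bound: the 4 vertex sets {1,3,9}, {0}, {5}, {2,4,8,12} are disjoint, each induces a connected subgraph, and every pair is joined by at least one edge of G. Contracting each set to a single vertex therefore yields K_{4} as a minor, and since treewidth is minor-monotone, tw(G) ≥ tw(K_{4}) = 3. Combining the bounds, tw(G) = 3.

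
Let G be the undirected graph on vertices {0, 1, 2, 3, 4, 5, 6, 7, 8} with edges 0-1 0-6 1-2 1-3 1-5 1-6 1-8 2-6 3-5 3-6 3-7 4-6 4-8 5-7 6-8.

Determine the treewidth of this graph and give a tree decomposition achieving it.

Treewidth 2.
One optimal decomposition is:
Bags: B1 = {1, 6, 8}  B2 = {1, 3, 6}  B3 = {1, 3, 5}  B4 = {4, 6, 8}  B5 = {1, 2, 6}  B6 = {0, 1, 6}  B7 = {3, 5, 7}
Tree: B1–B2, B2–B3, B1–B4, B1–B5, B5–B6, B3–B7

Each bag holds 3 vertices, so the decomposition has width 2, which upper-bounds the treewidth. For the lower bound, the 3 vertices {1, 3, 5} are pairwise adjacent, and any tree decomposition puts a clique entirely inside one bag — forcing width ≥ 2. The upper and lower bounds meet at 2, so that is the treewidth.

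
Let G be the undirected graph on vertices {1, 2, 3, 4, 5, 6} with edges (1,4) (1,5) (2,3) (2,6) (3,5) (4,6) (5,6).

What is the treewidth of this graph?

A width-2 tree decomposition is:
Bags: B1 = {1, 4, 5}  B2 = {4, 5, 6}  B3 = {3, 5, 6}  B4 = {2, 3, 6}
Tree: B1–B2, B2–B3, B3–B4
The largest bag has 3 vertices, giving width 2; this decomposition certifies tw(G) ≤ 2. Since 1–4–6–5–1 is a cycle in G, G is not acyclic. Forests are exactly the graphs of treewidth ≤ 1, so tw(G) ≥ 2. Combining the bounds, tw(G) = 2.

2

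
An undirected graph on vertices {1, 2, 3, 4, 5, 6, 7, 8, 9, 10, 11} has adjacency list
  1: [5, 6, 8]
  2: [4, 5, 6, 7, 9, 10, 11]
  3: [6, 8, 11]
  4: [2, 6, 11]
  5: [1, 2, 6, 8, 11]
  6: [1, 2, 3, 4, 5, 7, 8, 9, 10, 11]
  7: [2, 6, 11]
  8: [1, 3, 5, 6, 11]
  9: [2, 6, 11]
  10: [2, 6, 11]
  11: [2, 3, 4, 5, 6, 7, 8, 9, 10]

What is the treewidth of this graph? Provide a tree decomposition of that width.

Treewidth 3.
One optimal decomposition is:
Bags: B1 = {5, 6, 8, 11}  B2 = {1, 5, 6, 8}  B3 = {3, 6, 8, 11}  B4 = {2, 5, 6, 11}  B5 = {2, 4, 6, 11}  B6 = {2, 6, 10, 11}  B7 = {2, 6, 7, 11}  B8 = {2, 6, 9, 11}
Tree: B1–B2, B1–B3, B1–B4, B4–B5, B5–B6, B6–B7, B7–B8

Each bag holds 4 vertices, so the decomposition has width 3, which upper-bounds the treewidth. For the lower bound, the 4 vertices {1, 5, 6, 8} are pairwise adjacent, and any tree decomposition puts a clique entirely inside one bag — forcing width ≥ 3. The upper and lower bounds meet at 3, so that is the treewidth.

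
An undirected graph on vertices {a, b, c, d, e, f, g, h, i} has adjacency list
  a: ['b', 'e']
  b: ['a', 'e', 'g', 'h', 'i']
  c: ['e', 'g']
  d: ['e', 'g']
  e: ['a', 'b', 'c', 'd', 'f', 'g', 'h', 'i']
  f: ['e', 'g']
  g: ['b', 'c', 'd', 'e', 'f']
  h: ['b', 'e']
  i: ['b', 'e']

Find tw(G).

2

A width-2 tree decomposition is:
Bags: B1 = {b, e, h}  B2 = {b, e, g}  B3 = {d, e, g}  B4 = {b, e, i}  B5 = {a, b, e}  B6 = {e, f, g}  B7 = {c, e, g}
Tree: B1–B2, B2–B3, B2–B4, B1–B5, B2–B6, B6–B7
Every bag has size at most 3, so the width is 3 − 1 = 2 and tw(G) ≤ 2. Conversely, {d, e, g} is a clique of size 3, and the vertices of any clique must share a bag in every tree decomposition; so some bag has ≥ 3 vertices and tw(G) ≥ 2. The upper and lower bounds meet at 2, so that is the treewidth.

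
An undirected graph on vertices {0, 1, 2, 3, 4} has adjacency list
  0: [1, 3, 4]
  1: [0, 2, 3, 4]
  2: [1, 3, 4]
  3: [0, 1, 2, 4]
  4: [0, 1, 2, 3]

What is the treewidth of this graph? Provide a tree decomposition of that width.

Each bag holds 4 vertices, so the decomposition has width 3, which upper-bounds the treewidth. On the other hand G contains the 4-clique {0, 1, 3, 4}. A clique must lie in a single bag of any decomposition, so no decomposition can have width below 3. The upper and lower bounds meet at 3, so that is the treewidth.

Treewidth 3.
Bags: B1 = {1, 2, 3, 4}  B2 = {0, 1, 3, 4}
Tree: B1–B2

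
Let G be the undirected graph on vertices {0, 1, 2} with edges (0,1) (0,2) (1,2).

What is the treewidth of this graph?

2

A width-2 tree decomposition is:
Bags: B1 = {0, 1, 2}
Tree: (single bag)
A single bag containing all 3 vertices is trivially a valid decomposition of width 2. For the lower bound, the 3 vertices {0, 1, 2} are pairwise adjacent, and any tree decomposition puts a clique entirely inside one bag — forcing width ≥ 2. Hence tw(G) = 2 exactly.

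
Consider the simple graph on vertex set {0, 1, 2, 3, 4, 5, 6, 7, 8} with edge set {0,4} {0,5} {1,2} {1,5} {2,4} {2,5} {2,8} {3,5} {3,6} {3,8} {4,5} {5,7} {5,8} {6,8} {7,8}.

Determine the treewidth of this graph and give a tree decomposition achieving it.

Treewidth 2.
Bags: B1 = {0, 4, 5}  B2 = {2, 4, 5}  B3 = {2, 5, 8}  B4 = {5, 7, 8}  B5 = {3, 5, 8}  B6 = {3, 6, 8}  B7 = {1, 2, 5}
Tree: B1–B2, B2–B3, B3–B4, B4–B5, B5–B6, B2–B7

The largest bag has 3 vertices, giving width 2; this decomposition certifies tw(G) ≤ 2. For the lower bound, the 3 vertices {0, 4, 5} are pairwise adjacent, and any tree decomposition puts a clique entirely inside one bag — forcing width ≥ 2. The upper and lower bounds meet at 2, so that is the treewidth.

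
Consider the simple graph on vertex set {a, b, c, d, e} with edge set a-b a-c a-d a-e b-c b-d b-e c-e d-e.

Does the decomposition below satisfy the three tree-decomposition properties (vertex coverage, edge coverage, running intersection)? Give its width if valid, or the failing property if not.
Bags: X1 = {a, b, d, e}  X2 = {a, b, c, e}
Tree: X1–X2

Every vertex of G appears in some bag (union = {a, b, c, d, e}); every edge is covered by a bag; and for each vertex v the set of bags containing v is connected in the bag tree. The decomposition is therefore valid. The largest bag has 4 vertices, so the width is 3.

Yes; width 3.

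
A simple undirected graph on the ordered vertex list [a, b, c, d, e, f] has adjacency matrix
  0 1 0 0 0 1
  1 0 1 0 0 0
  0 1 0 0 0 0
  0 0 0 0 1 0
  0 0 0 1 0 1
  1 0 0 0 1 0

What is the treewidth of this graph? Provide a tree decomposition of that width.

Each bag holds 2 vertices, so the decomposition has width 1, which upper-bounds the treewidth. G has an edge, so its treewidth is at least 1. Therefore the treewidth is 1.

Treewidth 1.
Bags: B1 = {b, c}  B2 = {a, b}  B3 = {a, f}  B4 = {e, f}  B5 = {d, e}
Tree: B1–B2, B2–B3, B3–B4, B4–B5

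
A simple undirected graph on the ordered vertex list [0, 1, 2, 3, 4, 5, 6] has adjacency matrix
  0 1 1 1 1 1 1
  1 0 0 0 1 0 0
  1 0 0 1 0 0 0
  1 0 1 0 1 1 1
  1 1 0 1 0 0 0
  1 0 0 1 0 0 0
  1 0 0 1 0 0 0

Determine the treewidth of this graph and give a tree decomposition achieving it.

Each bag holds 3 vertices, so the decomposition has width 2, which upper-bounds the treewidth. Conversely, {0, 1, 4} is a clique of size 3, and the vertices of any clique must share a bag in every tree decomposition; so some bag has ≥ 3 vertices and tw(G) ≥ 2. Therefore the treewidth is 2.

Treewidth 2.
One such decomposition:
Bags: B1 = {0, 3, 5}  B2 = {0, 3, 4}  B3 = {0, 2, 3}  B4 = {0, 3, 6}  B5 = {0, 1, 4}
Tree: B1–B2, B1–B3, B2–B4, B2–B5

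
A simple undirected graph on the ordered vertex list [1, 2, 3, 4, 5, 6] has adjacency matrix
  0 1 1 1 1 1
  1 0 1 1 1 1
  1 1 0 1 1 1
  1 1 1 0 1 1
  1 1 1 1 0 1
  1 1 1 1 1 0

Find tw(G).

A width-5 tree decomposition is:
Bags: B1 = {1, 2, 3, 4, 5, 6}
Tree: (single bag)
A single bag containing all 6 vertices is trivially a valid decomposition of width 5. On the other hand G contains the 6-clique {1, 2, 3, 4, 5, 6}. A clique must lie in a single bag of any decomposition, so no decomposition can have width below 5. Therefore the treewidth is 5.

5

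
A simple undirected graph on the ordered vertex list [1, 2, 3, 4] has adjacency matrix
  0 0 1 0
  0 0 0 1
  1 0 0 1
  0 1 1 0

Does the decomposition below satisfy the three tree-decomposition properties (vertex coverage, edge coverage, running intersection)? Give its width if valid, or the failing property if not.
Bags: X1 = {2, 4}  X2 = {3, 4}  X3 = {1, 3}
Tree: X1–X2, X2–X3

Every vertex of G appears in some bag (union = {1, 2, 3, 4}); every edge is covered by a bag; and for each vertex v the set of bags containing v is connected in the bag tree. The decomposition is therefore valid. The largest bag has 2 vertices, so the width is 1.

Yes; width 1.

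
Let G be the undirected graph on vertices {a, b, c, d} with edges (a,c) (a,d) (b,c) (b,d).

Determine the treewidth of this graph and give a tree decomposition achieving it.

Treewidth 2.
One such decomposition:
Bags: B1 = {a, c, d}  B2 = {b, c, d}
Tree: B1–B2

Every bag has size at most 3, so the width is 3 − 1 = 2 and tw(G) ≤ 2. For the lower bound, G contains the cycle d–a–c–b–d, so G is not a forest; only forests have treewidth ≤ 1, hence tw(G) ≥ 2. Hence tw(G) = 2 exactly.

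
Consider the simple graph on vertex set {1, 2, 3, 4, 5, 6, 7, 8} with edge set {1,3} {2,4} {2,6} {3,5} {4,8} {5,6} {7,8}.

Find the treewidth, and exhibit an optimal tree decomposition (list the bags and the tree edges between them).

Treewidth 1.
One optimal decomposition is:
Bags: B1 = {1, 3}  B2 = {3, 5}  B3 = {5, 6}  B4 = {2, 6}  B5 = {2, 4}  B6 = {4, 8}  B7 = {7, 8}
Tree: B1–B2, B2–B3, B3–B4, B4–B5, B5–B6, B6–B7

Each bag holds 2 vertices, so the decomposition has width 1, which upper-bounds the treewidth. G has an edge, so its treewidth is at least 1. Combining the bounds, tw(G) = 1.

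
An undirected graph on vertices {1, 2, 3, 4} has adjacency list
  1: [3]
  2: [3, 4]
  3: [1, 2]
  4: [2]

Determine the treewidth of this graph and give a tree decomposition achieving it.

Each bag holds 2 vertices, so the decomposition has width 1, which upper-bounds the treewidth. G has an edge, so its treewidth is at least 1. Hence tw(G) = 1 exactly.

Treewidth 1.
One optimal decomposition is:
Bags: B1 = {1, 3}  B2 = {2, 3}  B3 = {2, 4}
Tree: B1–B2, B2–B3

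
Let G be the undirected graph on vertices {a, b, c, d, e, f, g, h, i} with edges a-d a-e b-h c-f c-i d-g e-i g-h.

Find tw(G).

1

A width-1 tree decomposition is:
Bags: B1 = {c, f}  B2 = {c, i}  B3 = {e, i}  B4 = {a, e}  B5 = {a, d}  B6 = {d, g}  B7 = {g, h}  B8 = {b, h}
Tree: B1–B2, B2–B3, B3–B4, B4–B5, B5–B6, B6–B7, B7–B8
The largest bag has 2 vertices, giving width 1; this decomposition certifies tw(G) ≤ 1. G has an edge, so its treewidth is at least 1. Hence tw(G) = 1 exactly.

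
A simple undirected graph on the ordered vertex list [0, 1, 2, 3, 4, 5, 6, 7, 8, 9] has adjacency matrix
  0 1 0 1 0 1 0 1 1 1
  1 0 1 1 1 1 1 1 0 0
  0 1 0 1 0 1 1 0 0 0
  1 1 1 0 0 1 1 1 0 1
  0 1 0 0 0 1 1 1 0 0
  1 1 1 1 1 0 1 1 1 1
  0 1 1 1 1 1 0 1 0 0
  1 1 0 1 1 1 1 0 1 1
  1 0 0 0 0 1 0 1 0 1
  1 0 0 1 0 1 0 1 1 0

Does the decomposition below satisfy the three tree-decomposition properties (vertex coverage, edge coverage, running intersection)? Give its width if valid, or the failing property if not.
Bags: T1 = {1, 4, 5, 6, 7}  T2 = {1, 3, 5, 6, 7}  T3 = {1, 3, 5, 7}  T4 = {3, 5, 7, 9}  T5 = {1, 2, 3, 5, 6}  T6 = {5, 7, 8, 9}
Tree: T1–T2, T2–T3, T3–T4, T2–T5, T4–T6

No — vertex 0 appears in no bag.

A tree decomposition must satisfy three properties: every vertex lies in some bag; for every edge, both endpoints lie together in some bag; and for every vertex, the bags containing it form a connected subtree. Here vertex 0 appears in no bag, so the decomposition is invalid.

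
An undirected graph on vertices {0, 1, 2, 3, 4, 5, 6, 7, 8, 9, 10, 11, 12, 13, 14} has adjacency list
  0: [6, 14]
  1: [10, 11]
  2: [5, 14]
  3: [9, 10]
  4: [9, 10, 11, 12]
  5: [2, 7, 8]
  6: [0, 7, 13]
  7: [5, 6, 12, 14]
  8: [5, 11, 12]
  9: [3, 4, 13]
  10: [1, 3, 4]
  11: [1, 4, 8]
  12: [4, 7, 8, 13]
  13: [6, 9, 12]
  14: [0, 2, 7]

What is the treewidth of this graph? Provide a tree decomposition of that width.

Treewidth 3.
One optimal decomposition is:
Bags: B1 = {0, 2, 6, 14}  B2 = {2, 6, 7, 14}  B3 = {2, 5, 6, 7}  B4 = {5, 6, 7, 13}  B5 = {5, 7, 12, 13}  B6 = {5, 8, 12, 13}  B7 = {8, 9, 12, 13}  B8 = {4, 8, 9, 12}  B9 = {4, 8, 9, 11}  B10 = {3, 4, 9, 11}  B11 = {3, 4, 10, 11}  B12 = {1, 3, 10, 11}
Tree: B1–B2, B2–B3, B3–B4, B4–B5, B5–B6, B6–B7, B7–B8, B8–B9, B9–B10, B10–B11, B11–B12

Every bag has size at most 4, so the width is 4 − 1 = 3 and tw(G) ≤ 3. For the lower bound: the 4 vertex sets {0,2,14}, {6}, {7}, {5,8,12,13} are disjoint, each induces a connected subgraph, and every pair is joined by at least one edge of G. Contracting each set to a single vertex therefore yields K_{4} as a minor, and since treewidth is minor-monotone, tw(G) ≥ tw(K_{4}) = 3. The upper and lower bounds meet at 3, so that is the treewidth.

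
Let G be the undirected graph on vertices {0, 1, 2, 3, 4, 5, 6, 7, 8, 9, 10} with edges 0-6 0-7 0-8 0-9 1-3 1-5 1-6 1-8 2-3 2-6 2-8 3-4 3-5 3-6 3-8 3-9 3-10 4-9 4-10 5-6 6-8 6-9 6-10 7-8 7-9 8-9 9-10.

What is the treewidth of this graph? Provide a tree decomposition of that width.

The largest bag has 4 vertices, giving width 3; this decomposition certifies tw(G) ≤ 3. Conversely, {0, 6, 8, 9} is a clique of size 4, and the vertices of any clique must share a bag in every tree decomposition; so some bag has ≥ 4 vertices and tw(G) ≥ 3. The upper and lower bounds meet at 3, so that is the treewidth.

Treewidth 3.
One optimal decomposition is:
Bags: B1 = {3, 4, 9, 10}  B2 = {3, 6, 9, 10}  B3 = {3, 6, 8, 9}  B4 = {0, 6, 8, 9}  B5 = {1, 3, 6, 8}  B6 = {0, 7, 8, 9}  B7 = {2, 3, 6, 8}  B8 = {1, 3, 5, 6}
Tree: B1–B2, B2–B3, B3–B4, B3–B5, B4–B6, B3–B7, B5–B8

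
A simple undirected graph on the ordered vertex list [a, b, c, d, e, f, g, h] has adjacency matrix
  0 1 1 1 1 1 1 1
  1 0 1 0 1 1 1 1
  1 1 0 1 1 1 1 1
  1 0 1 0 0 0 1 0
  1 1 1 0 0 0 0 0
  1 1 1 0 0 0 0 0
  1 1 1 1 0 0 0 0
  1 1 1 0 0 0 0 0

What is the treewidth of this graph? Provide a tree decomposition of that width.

Every bag has size at most 4, so the width is 4 − 1 = 3 and tw(G) ≤ 3. For the lower bound, the 4 vertices {a, c, d, g} are pairwise adjacent, and any tree decomposition puts a clique entirely inside one bag — forcing width ≥ 3. The upper and lower bounds meet at 3, so that is the treewidth.

Treewidth 3.
One optimal decomposition is:
Bags: B1 = {a, b, c, f}  B2 = {a, b, c, g}  B3 = {a, b, c, e}  B4 = {a, c, d, g}  B5 = {a, b, c, h}
Tree: B1–B2, B2–B3, B2–B4, B1–B5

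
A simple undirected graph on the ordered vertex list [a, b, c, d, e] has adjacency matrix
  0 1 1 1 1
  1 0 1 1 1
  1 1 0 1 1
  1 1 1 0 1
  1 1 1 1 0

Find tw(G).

A width-4 tree decomposition is:
Bags: B1 = {a, b, c, d, e}
Tree: (single bag)
A single bag containing all 5 vertices is trivially a valid decomposition of width 4. For the lower bound, the 5 vertices {a, b, c, d, e} are pairwise adjacent, and any tree decomposition puts a clique entirely inside one bag — forcing width ≥ 4. The upper and lower bounds meet at 4, so that is the treewidth.

4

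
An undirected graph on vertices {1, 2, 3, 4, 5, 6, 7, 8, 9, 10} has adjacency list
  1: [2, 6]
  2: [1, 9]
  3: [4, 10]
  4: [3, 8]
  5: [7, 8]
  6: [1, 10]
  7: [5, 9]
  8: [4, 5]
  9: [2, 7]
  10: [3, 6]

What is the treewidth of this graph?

2

A width-2 tree decomposition is:
Bags: B1 = {1, 2, 9}  B2 = {1, 6, 9}  B3 = {6, 9, 10}  B4 = {3, 9, 10}  B5 = {3, 4, 9}  B6 = {4, 8, 9}  B7 = {5, 8, 9}  B8 = {5, 7, 9}
Tree: B1–B2, B2–B3, B3–B4, B4–B5, B5–B6, B6–B7, B7–B8
Every bag has size at most 3, so the width is 3 − 1 = 2 and tw(G) ≤ 2. For the lower bound, G contains the cycle 9–2–1–6–10–3–4–8–5–7–9, so G is not a forest; only forests have treewidth ≤ 1, hence tw(G) ≥ 2. Hence tw(G) = 2 exactly.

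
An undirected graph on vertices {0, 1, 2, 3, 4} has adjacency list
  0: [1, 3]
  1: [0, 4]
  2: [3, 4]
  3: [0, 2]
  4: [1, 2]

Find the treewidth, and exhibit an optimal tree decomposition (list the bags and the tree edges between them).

Treewidth 2.
Bags: B1 = {0, 2, 3}  B2 = {0, 2, 4}  B3 = {0, 1, 4}
Tree: B1–B2, B2–B3

Every bag has size at most 3, so the width is 3 − 1 = 2 and tw(G) ≤ 2. Since 0–3–2–4–1–0 is a cycle in G, G is not acyclic. Forests are exactly the graphs of treewidth ≤ 1, so tw(G) ≥ 2. Combining the bounds, tw(G) = 2.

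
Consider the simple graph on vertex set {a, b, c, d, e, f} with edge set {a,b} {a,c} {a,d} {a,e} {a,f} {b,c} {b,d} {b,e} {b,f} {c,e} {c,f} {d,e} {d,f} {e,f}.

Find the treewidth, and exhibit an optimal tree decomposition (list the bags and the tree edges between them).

Treewidth 4.
One such decomposition:
Bags: B1 = {a, b, d, e, f}  B2 = {a, b, c, e, f}
Tree: B1–B2

The largest bag has 5 vertices, giving width 4; this decomposition certifies tw(G) ≤ 4. For the lower bound, the 5 vertices {a, b, d, e, f} are pairwise adjacent, and any tree decomposition puts a clique entirely inside one bag — forcing width ≥ 4. The upper and lower bounds meet at 4, so that is the treewidth.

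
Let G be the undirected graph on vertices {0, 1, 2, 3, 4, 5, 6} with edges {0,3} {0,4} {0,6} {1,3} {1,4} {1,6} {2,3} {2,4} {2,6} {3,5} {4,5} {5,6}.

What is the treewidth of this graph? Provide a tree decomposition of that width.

The largest bag has 4 vertices, giving width 3; this decomposition certifies tw(G) ≤ 3. For the lower bound: the 4 vertex sets {3,5}, {0,4}, {6}, {1} are disjoint, each induces a connected subgraph, and every pair is joined by at least one edge of G. Contracting each set to a single vertex therefore yields K_{4} as a minor, and since treewidth is minor-monotone, tw(G) ≥ tw(K_{4}) = 3. Combining the bounds, tw(G) = 3.

Treewidth 3.
Bags: B1 = {3, 4, 5, 6}  B2 = {0, 3, 4, 6}  B3 = {1, 3, 4, 6}  B4 = {2, 3, 4, 6}
Tree: B1–B2, B2–B3, B3–B4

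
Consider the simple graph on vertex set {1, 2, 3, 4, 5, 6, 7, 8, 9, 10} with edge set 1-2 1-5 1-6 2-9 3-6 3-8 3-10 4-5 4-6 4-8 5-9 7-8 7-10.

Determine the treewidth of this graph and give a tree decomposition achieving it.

Treewidth 2.
Bags: B1 = {2, 5, 9}  B2 = {1, 2, 5}  B3 = {1, 4, 5}  B4 = {1, 4, 6}  B5 = {4, 6, 8}  B6 = {3, 6, 8}  B7 = {3, 7, 8}  B8 = {3, 7, 10}
Tree: B1–B2, B2–B3, B3–B4, B4–B5, B5–B6, B6–B7, B7–B8

The largest bag has 3 vertices, giving width 2; this decomposition certifies tw(G) ≤ 2. For the lower bound, G contains the cycle 9–2–1–5–9, so G is not a forest; only forests have treewidth ≤ 1, hence tw(G) ≥ 2. Combining the bounds, tw(G) = 2.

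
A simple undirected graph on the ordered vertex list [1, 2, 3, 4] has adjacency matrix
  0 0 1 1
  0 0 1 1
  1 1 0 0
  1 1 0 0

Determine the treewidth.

A width-2 tree decomposition is:
Bags: B1 = {1, 2, 3}  B2 = {1, 2, 4}
Tree: B1–B2
Each bag holds 3 vertices, so the decomposition has width 2, which upper-bounds the treewidth. Since 1–3–2–4–1 is a cycle in G, G is not acyclic. Forests are exactly the graphs of treewidth ≤ 1, so tw(G) ≥ 2. Therefore the treewidth is 2.

2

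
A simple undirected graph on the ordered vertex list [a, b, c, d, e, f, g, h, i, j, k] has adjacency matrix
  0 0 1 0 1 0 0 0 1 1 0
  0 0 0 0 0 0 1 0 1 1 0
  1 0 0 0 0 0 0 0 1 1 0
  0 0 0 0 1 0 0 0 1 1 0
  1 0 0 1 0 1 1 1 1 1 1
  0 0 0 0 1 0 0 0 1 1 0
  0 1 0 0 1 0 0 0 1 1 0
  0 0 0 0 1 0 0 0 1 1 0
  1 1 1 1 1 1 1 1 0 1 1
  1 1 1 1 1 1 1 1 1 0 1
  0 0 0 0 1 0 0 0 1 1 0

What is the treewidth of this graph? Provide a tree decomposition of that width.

Each bag holds 4 vertices, so the decomposition has width 3, which upper-bounds the treewidth. Conversely, {d, e, i, j} is a clique of size 4, and the vertices of any clique must share a bag in every tree decomposition; so some bag has ≥ 4 vertices and tw(G) ≥ 3. Hence tw(G) = 3 exactly.

Treewidth 3.
One optimal decomposition is:
Bags: B1 = {e, i, j, k}  B2 = {a, e, i, j}  B3 = {e, g, i, j}  B4 = {a, c, i, j}  B5 = {d, e, i, j}  B6 = {e, h, i, j}  B7 = {e, f, i, j}  B8 = {b, g, i, j}
Tree: B1–B2, B2–B3, B2–B4, B3–B5, B5–B6, B6–B7, B3–B8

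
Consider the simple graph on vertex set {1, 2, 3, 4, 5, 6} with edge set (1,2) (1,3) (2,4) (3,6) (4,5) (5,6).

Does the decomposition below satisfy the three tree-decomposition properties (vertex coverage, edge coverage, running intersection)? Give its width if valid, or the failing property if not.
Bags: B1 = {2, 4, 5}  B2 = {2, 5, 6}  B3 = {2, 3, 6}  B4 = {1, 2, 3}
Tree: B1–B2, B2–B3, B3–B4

Vertex coverage: the bags together contain {1, 2, 3, 4, 5, 6}, the full vertex set. Edge coverage: each edge of G has both endpoints in at least one bag. Running intersection: for every vertex, the bags containing it form a connected subtree. All three properties hold, so this is a valid tree decomposition of width max|bag| − 1 = 2, and hence tw(G) ≤ 2.

Yes; width 2.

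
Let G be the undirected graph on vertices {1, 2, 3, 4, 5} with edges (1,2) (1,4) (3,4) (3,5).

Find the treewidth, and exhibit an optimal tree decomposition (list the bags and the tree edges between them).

Treewidth 1.
Bags: B1 = {3, 5}  B2 = {3, 4}  B3 = {1, 4}  B4 = {1, 2}
Tree: B1–B2, B2–B3, B3–B4

Every bag has size at most 2, so the width is 2 − 1 = 1 and tw(G) ≤ 1. Any graph with an edge has treewidth ≥ 1, and G has the edge 5–3. Combining the bounds, tw(G) = 1.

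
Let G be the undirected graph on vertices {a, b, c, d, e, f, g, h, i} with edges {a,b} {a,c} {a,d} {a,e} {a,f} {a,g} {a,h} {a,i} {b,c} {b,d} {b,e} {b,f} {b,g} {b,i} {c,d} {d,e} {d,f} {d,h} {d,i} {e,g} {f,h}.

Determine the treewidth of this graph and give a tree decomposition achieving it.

The largest bag has 4 vertices, giving width 3; this decomposition certifies tw(G) ≤ 3. On the other hand G contains the 4-clique {a, d, f, h}. A clique must lie in a single bag of any decomposition, so no decomposition can have width below 3. Therefore the treewidth is 3.

Treewidth 3.
One optimal decomposition is:
Bags: B1 = {a, b, c, d}  B2 = {a, b, d, f}  B3 = {a, b, d, e}  B4 = {a, b, e, g}  B5 = {a, d, f, h}  B6 = {a, b, d, i}
Tree: B1–B2, B1–B3, B3–B4, B2–B5, B1–B6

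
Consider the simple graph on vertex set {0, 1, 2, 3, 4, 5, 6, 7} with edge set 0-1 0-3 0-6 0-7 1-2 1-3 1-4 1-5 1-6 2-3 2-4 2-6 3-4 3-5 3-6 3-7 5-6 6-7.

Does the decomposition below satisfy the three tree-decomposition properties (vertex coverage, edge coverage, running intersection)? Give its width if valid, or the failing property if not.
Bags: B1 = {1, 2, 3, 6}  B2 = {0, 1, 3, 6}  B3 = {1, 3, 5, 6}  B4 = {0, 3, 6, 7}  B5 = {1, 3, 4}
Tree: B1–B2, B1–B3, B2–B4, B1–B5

A tree decomposition must satisfy three properties: every vertex lies in some bag; for every edge, both endpoints lie together in some bag; and for every vertex, the bags containing it form a connected subtree. Here edge (2,4) lies in no bag, so the decomposition is invalid.

No — edge (2,4) lies in no bag.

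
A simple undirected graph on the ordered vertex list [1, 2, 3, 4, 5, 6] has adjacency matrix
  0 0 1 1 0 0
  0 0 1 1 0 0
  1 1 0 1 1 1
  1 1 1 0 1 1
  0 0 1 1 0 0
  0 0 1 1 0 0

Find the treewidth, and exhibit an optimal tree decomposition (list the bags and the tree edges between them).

Treewidth 2.
Bags: B1 = {3, 4, 5}  B2 = {3, 4, 6}  B3 = {2, 3, 4}  B4 = {1, 3, 4}
Tree: B1–B2, B2–B3, B3–B4

Each bag holds 3 vertices, so the decomposition has width 2, which upper-bounds the treewidth. For the lower bound, the 3 vertices {1, 3, 4} are pairwise adjacent, and any tree decomposition puts a clique entirely inside one bag — forcing width ≥ 2. Hence tw(G) = 2 exactly.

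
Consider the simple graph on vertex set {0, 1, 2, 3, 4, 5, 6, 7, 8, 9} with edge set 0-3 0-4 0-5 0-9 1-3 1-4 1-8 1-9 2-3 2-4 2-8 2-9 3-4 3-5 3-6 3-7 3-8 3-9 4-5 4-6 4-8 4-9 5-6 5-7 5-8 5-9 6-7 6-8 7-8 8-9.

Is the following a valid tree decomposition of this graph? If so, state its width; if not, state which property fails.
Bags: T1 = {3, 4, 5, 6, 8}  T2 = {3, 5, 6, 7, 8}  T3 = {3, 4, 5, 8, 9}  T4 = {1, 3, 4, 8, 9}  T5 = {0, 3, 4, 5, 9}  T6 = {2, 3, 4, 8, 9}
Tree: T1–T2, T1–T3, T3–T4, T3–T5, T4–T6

Checking the three conditions: (i) the bags cover all of {0, 1, 2, 3, 4, 5, 6, 7, 8, 9}; (ii) for each edge, some bag contains both endpoints; (iii) the bags containing any fixed vertex form a subtree. All hold, so the decomposition is valid with width 5 − 1 = 4.

Yes; width 4.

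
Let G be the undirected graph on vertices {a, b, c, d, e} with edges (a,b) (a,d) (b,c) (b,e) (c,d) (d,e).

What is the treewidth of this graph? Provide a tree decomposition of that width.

Each bag holds 3 vertices, so the decomposition has width 2, which upper-bounds the treewidth. Since c–b–a–d–c is a cycle in G, G is not acyclic. Forests are exactly the graphs of treewidth ≤ 1, so tw(G) ≥ 2. The upper and lower bounds meet at 2, so that is the treewidth.

Treewidth 2.
One optimal decomposition is:
Bags: B1 = {b, c, d}  B2 = {a, b, d}  B3 = {b, d, e}
Tree: B1–B2, B2–B3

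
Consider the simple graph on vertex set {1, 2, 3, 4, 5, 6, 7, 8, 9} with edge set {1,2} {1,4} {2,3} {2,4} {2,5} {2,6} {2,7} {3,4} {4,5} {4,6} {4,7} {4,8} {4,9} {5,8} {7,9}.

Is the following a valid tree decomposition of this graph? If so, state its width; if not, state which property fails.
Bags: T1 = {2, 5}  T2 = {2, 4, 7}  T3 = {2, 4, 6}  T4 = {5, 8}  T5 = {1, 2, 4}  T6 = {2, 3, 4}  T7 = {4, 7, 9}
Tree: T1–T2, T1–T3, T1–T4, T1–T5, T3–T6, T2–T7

No — edge (4,5) lies in no bag.

A tree decomposition must satisfy three properties: every vertex lies in some bag; for every edge, both endpoints lie together in some bag; and for every vertex, the bags containing it form a connected subtree. Here edge (4,5) lies in no bag, so the decomposition is invalid.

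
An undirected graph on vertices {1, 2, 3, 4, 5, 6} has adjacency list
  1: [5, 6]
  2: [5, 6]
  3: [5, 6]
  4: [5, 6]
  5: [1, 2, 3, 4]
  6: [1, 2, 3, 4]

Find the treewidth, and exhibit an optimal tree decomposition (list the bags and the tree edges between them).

The largest bag has 3 vertices, giving width 2; this decomposition certifies tw(G) ≤ 2. The edges 3–6–1–5–3 form a cycle, so G is not a tree and its treewidth is at least 2. The upper and lower bounds meet at 2, so that is the treewidth.

Treewidth 2.
One optimal decomposition is:
Bags: B1 = {3, 5, 6}  B2 = {1, 5, 6}  B3 = {4, 5, 6}  B4 = {2, 5, 6}
Tree: B1–B2, B2–B3, B3–B4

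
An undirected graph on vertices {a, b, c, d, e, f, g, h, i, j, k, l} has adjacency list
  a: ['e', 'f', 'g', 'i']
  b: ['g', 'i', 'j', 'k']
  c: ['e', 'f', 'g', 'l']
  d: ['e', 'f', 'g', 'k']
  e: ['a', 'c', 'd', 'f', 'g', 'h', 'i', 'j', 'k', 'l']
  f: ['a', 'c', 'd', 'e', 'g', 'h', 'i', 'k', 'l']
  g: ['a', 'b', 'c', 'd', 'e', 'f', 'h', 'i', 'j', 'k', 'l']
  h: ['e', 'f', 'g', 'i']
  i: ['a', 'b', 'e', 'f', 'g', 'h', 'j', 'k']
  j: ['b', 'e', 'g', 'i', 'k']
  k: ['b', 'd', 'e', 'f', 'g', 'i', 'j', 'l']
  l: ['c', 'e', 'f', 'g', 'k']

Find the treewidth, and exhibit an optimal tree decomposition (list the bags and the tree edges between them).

Treewidth 4.
Bags: B1 = {e, g, i, j, k}  B2 = {e, f, g, i, k}  B3 = {e, f, g, h, i}  B4 = {a, e, f, g, i}  B5 = {e, f, g, k, l}  B6 = {b, g, i, j, k}  B7 = {d, e, f, g, k}  B8 = {c, e, f, g, l}
Tree: B1–B2, B2–B3, B2–B4, B2–B5, B1–B6, B5–B7, B5–B8

Every bag has size at most 5, so the width is 5 − 1 = 4 and tw(G) ≤ 4. On the other hand G contains the 5-clique {e, g, i, j, k}. A clique must lie in a single bag of any decomposition, so no decomposition can have width below 4. Combining the bounds, tw(G) = 4.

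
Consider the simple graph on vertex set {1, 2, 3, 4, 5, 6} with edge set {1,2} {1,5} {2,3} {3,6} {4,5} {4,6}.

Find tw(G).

A width-2 tree decomposition is:
Bags: B1 = {1, 2, 5}  B2 = {2, 3, 5}  B3 = {3, 5, 6}  B4 = {4, 5, 6}
Tree: B1–B2, B2–B3, B3–B4
Every bag has size at most 3, so the width is 3 − 1 = 2 and tw(G) ≤ 2. Since 5–1–2–3–6–4–5 is a cycle in G, G is not acyclic. Forests are exactly the graphs of treewidth ≤ 1, so tw(G) ≥ 2. Combining the bounds, tw(G) = 2.

2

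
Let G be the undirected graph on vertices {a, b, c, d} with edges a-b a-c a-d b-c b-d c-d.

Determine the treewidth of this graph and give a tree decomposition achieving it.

A single bag containing all 4 vertices is trivially a valid decomposition of width 3. On the other hand G contains the 4-clique {a, b, c, d}. A clique must lie in a single bag of any decomposition, so no decomposition can have width below 3. The upper and lower bounds meet at 3, so that is the treewidth.

Treewidth 3.
Bags: B1 = {a, b, c, d}
Tree: (single bag)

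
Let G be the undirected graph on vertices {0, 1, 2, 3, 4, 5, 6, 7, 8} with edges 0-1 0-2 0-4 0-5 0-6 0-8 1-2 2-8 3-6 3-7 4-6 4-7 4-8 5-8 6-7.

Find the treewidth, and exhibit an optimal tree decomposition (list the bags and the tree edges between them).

Each bag holds 3 vertices, so the decomposition has width 2, which upper-bounds the treewidth. On the other hand G contains the 3-clique {0, 2, 8}. A clique must lie in a single bag of any decomposition, so no decomposition can have width below 2. The upper and lower bounds meet at 2, so that is the treewidth.

Treewidth 2.
One such decomposition:
Bags: B1 = {0, 4, 8}  B2 = {0, 4, 6}  B3 = {0, 2, 8}  B4 = {0, 5, 8}  B5 = {4, 6, 7}  B6 = {3, 6, 7}  B7 = {0, 1, 2}
Tree: B1–B2, B1–B3, B3–B4, B2–B5, B5–B6, B3–B7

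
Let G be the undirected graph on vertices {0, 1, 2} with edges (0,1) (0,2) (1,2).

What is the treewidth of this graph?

A width-2 tree decomposition is:
Bags: B1 = {0, 1, 2}
Tree: (single bag)
With just one bag of size 3, the width is 3 − 1 = 2, so tw(G) ≤ 2. On the other hand G contains the 3-clique {0, 1, 2}. A clique must lie in a single bag of any decomposition, so no decomposition can have width below 2. Therefore the treewidth is 2.

2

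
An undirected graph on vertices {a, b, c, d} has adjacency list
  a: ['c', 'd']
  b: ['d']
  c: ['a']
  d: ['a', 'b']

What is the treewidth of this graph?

1

A width-1 tree decomposition is:
Bags: B1 = {a, d}  B2 = {b, d}  B3 = {a, c}
Tree: B1–B2, B1–B3
Each bag holds 2 vertices, so the decomposition has width 1, which upper-bounds the treewidth. Any graph with an edge has treewidth ≥ 1, and G has the edge d–a. Therefore the treewidth is 1.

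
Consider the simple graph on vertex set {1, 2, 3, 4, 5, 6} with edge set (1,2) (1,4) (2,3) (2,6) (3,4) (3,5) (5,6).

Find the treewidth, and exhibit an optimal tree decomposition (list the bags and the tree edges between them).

Treewidth 2.
One optimal decomposition is:
Bags: B1 = {3, 5, 6}  B2 = {2, 3, 6}  B3 = {2, 3, 4}  B4 = {1, 2, 4}
Tree: B1–B2, B2–B3, B3–B4

Each bag holds 3 vertices, so the decomposition has width 2, which upper-bounds the treewidth. Since 5–6–2–3–5 is a cycle in G, G is not acyclic. Forests are exactly the graphs of treewidth ≤ 1, so tw(G) ≥ 2. Therefore the treewidth is 2.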